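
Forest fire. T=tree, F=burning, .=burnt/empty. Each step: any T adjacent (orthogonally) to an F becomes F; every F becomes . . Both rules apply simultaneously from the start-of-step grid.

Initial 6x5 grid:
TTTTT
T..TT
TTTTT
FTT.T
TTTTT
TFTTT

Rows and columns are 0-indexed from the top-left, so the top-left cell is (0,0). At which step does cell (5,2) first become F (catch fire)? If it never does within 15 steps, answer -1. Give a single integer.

Step 1: cell (5,2)='F' (+6 fires, +2 burnt)
  -> target ignites at step 1
Step 2: cell (5,2)='.' (+5 fires, +6 burnt)
Step 3: cell (5,2)='.' (+4 fires, +5 burnt)
Step 4: cell (5,2)='.' (+3 fires, +4 burnt)
Step 5: cell (5,2)='.' (+4 fires, +3 burnt)
Step 6: cell (5,2)='.' (+2 fires, +4 burnt)
Step 7: cell (5,2)='.' (+1 fires, +2 burnt)
Step 8: cell (5,2)='.' (+0 fires, +1 burnt)
  fire out at step 8

1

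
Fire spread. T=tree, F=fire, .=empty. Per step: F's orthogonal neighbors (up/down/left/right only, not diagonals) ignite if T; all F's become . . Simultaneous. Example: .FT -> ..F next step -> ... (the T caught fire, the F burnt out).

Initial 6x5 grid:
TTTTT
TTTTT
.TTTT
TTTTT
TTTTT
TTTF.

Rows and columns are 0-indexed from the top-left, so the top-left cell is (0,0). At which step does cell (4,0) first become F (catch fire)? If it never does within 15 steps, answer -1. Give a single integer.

Step 1: cell (4,0)='T' (+2 fires, +1 burnt)
Step 2: cell (4,0)='T' (+4 fires, +2 burnt)
Step 3: cell (4,0)='T' (+5 fires, +4 burnt)
Step 4: cell (4,0)='F' (+5 fires, +5 burnt)
  -> target ignites at step 4
Step 5: cell (4,0)='.' (+5 fires, +5 burnt)
Step 6: cell (4,0)='.' (+3 fires, +5 burnt)
Step 7: cell (4,0)='.' (+2 fires, +3 burnt)
Step 8: cell (4,0)='.' (+1 fires, +2 burnt)
Step 9: cell (4,0)='.' (+0 fires, +1 burnt)
  fire out at step 9

4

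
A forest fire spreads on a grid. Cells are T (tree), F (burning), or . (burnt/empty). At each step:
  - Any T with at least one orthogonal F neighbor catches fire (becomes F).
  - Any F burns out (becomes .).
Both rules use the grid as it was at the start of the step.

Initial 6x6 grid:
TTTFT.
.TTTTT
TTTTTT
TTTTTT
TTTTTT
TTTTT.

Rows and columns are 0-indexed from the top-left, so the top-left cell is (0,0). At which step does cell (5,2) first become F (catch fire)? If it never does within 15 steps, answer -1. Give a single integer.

Step 1: cell (5,2)='T' (+3 fires, +1 burnt)
Step 2: cell (5,2)='T' (+4 fires, +3 burnt)
Step 3: cell (5,2)='T' (+6 fires, +4 burnt)
Step 4: cell (5,2)='T' (+5 fires, +6 burnt)
Step 5: cell (5,2)='T' (+6 fires, +5 burnt)
Step 6: cell (5,2)='F' (+5 fires, +6 burnt)
  -> target ignites at step 6
Step 7: cell (5,2)='.' (+2 fires, +5 burnt)
Step 8: cell (5,2)='.' (+1 fires, +2 burnt)
Step 9: cell (5,2)='.' (+0 fires, +1 burnt)
  fire out at step 9

6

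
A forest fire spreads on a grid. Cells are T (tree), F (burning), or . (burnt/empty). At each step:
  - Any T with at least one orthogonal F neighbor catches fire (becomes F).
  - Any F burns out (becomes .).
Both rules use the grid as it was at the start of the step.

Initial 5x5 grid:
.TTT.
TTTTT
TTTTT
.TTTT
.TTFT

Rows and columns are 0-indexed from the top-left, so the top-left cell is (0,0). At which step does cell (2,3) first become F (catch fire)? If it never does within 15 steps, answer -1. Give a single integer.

Step 1: cell (2,3)='T' (+3 fires, +1 burnt)
Step 2: cell (2,3)='F' (+4 fires, +3 burnt)
  -> target ignites at step 2
Step 3: cell (2,3)='.' (+4 fires, +4 burnt)
Step 4: cell (2,3)='.' (+4 fires, +4 burnt)
Step 5: cell (2,3)='.' (+3 fires, +4 burnt)
Step 6: cell (2,3)='.' (+2 fires, +3 burnt)
Step 7: cell (2,3)='.' (+0 fires, +2 burnt)
  fire out at step 7

2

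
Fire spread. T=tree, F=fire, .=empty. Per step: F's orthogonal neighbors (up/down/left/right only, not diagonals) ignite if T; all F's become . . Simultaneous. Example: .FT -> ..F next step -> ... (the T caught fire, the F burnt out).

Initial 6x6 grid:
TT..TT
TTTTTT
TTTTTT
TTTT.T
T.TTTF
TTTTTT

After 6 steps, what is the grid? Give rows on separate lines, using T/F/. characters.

Step 1: 3 trees catch fire, 1 burn out
  TT..TT
  TTTTTT
  TTTTTT
  TTTT.F
  T.TTF.
  TTTTTF
Step 2: 3 trees catch fire, 3 burn out
  TT..TT
  TTTTTT
  TTTTTF
  TTTT..
  T.TF..
  TTTTF.
Step 3: 5 trees catch fire, 3 burn out
  TT..TT
  TTTTTF
  TTTTF.
  TTTF..
  T.F...
  TTTF..
Step 4: 5 trees catch fire, 5 burn out
  TT..TF
  TTTTF.
  TTTF..
  TTF...
  T.....
  TTF...
Step 5: 5 trees catch fire, 5 burn out
  TT..F.
  TTTF..
  TTF...
  TF....
  T.....
  TF....
Step 6: 4 trees catch fire, 5 burn out
  TT....
  TTF...
  TF....
  F.....
  T.....
  F.....

TT....
TTF...
TF....
F.....
T.....
F.....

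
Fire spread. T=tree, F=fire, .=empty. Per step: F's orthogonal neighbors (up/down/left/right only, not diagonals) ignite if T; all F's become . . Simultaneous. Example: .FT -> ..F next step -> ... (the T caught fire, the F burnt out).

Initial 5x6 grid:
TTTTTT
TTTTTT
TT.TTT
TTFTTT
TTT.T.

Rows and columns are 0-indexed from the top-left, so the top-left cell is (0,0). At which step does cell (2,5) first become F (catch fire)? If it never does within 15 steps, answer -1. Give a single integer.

Step 1: cell (2,5)='T' (+3 fires, +1 burnt)
Step 2: cell (2,5)='T' (+5 fires, +3 burnt)
Step 3: cell (2,5)='T' (+7 fires, +5 burnt)
Step 4: cell (2,5)='F' (+6 fires, +7 burnt)
  -> target ignites at step 4
Step 5: cell (2,5)='.' (+4 fires, +6 burnt)
Step 6: cell (2,5)='.' (+1 fires, +4 burnt)
Step 7: cell (2,5)='.' (+0 fires, +1 burnt)
  fire out at step 7

4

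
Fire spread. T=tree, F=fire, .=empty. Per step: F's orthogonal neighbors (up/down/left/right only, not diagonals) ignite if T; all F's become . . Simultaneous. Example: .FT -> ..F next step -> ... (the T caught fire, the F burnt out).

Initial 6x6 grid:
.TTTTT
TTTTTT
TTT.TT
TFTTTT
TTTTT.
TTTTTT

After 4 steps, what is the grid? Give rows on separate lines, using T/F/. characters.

Step 1: 4 trees catch fire, 1 burn out
  .TTTTT
  TTTTTT
  TFT.TT
  F.FTTT
  TFTTT.
  TTTTTT
Step 2: 7 trees catch fire, 4 burn out
  .TTTTT
  TFTTTT
  F.F.TT
  ...FTT
  F.FTT.
  TFTTTT
Step 3: 7 trees catch fire, 7 burn out
  .FTTTT
  F.FTTT
  ....TT
  ....FT
  ...FT.
  F.FTTT
Step 4: 6 trees catch fire, 7 burn out
  ..FTTT
  ...FTT
  ....FT
  .....F
  ....F.
  ...FTT

..FTTT
...FTT
....FT
.....F
....F.
...FTT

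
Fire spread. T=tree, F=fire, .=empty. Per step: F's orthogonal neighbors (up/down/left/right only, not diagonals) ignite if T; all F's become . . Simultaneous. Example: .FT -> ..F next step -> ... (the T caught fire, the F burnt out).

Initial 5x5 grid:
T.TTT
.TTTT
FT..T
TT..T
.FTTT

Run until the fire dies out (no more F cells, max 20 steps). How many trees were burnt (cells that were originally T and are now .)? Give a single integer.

Answer: 15

Derivation:
Step 1: +4 fires, +2 burnt (F count now 4)
Step 2: +2 fires, +4 burnt (F count now 2)
Step 3: +2 fires, +2 burnt (F count now 2)
Step 4: +3 fires, +2 burnt (F count now 3)
Step 5: +3 fires, +3 burnt (F count now 3)
Step 6: +1 fires, +3 burnt (F count now 1)
Step 7: +0 fires, +1 burnt (F count now 0)
Fire out after step 7
Initially T: 16, now '.': 24
Total burnt (originally-T cells now '.'): 15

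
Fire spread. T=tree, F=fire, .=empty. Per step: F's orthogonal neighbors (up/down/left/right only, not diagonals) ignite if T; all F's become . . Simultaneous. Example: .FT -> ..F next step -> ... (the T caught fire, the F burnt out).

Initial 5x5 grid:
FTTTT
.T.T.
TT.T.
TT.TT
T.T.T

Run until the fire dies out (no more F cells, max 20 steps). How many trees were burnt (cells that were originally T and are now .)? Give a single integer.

Answer: 15

Derivation:
Step 1: +1 fires, +1 burnt (F count now 1)
Step 2: +2 fires, +1 burnt (F count now 2)
Step 3: +2 fires, +2 burnt (F count now 2)
Step 4: +4 fires, +2 burnt (F count now 4)
Step 5: +2 fires, +4 burnt (F count now 2)
Step 6: +2 fires, +2 burnt (F count now 2)
Step 7: +1 fires, +2 burnt (F count now 1)
Step 8: +1 fires, +1 burnt (F count now 1)
Step 9: +0 fires, +1 burnt (F count now 0)
Fire out after step 9
Initially T: 16, now '.': 24
Total burnt (originally-T cells now '.'): 15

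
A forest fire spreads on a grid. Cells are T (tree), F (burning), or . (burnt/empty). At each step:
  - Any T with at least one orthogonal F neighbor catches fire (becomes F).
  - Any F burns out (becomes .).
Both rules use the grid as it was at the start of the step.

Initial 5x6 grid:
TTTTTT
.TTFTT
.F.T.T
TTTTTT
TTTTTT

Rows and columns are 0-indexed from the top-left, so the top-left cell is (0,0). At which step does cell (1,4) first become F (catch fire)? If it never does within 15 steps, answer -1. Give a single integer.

Step 1: cell (1,4)='F' (+6 fires, +2 burnt)
  -> target ignites at step 1
Step 2: cell (1,4)='.' (+8 fires, +6 burnt)
Step 3: cell (1,4)='.' (+7 fires, +8 burnt)
Step 4: cell (1,4)='.' (+2 fires, +7 burnt)
Step 5: cell (1,4)='.' (+1 fires, +2 burnt)
Step 6: cell (1,4)='.' (+0 fires, +1 burnt)
  fire out at step 6

1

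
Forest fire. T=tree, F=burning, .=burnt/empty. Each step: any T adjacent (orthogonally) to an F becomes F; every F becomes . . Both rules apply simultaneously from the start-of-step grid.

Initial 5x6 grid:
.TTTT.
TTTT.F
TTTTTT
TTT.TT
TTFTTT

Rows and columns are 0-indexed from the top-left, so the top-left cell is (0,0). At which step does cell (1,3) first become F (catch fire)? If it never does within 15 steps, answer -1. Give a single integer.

Step 1: cell (1,3)='T' (+4 fires, +2 burnt)
Step 2: cell (1,3)='T' (+6 fires, +4 burnt)
Step 3: cell (1,3)='T' (+6 fires, +6 burnt)
Step 4: cell (1,3)='F' (+4 fires, +6 burnt)
  -> target ignites at step 4
Step 5: cell (1,3)='.' (+3 fires, +4 burnt)
Step 6: cell (1,3)='.' (+1 fires, +3 burnt)
Step 7: cell (1,3)='.' (+0 fires, +1 burnt)
  fire out at step 7

4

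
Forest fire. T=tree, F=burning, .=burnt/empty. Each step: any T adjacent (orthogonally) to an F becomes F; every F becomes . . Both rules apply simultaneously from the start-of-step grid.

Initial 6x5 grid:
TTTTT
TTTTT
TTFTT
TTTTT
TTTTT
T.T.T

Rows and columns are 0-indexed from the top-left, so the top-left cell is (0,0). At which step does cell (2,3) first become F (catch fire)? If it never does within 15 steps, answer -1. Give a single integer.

Step 1: cell (2,3)='F' (+4 fires, +1 burnt)
  -> target ignites at step 1
Step 2: cell (2,3)='.' (+8 fires, +4 burnt)
Step 3: cell (2,3)='.' (+9 fires, +8 burnt)
Step 4: cell (2,3)='.' (+4 fires, +9 burnt)
Step 5: cell (2,3)='.' (+2 fires, +4 burnt)
Step 6: cell (2,3)='.' (+0 fires, +2 burnt)
  fire out at step 6

1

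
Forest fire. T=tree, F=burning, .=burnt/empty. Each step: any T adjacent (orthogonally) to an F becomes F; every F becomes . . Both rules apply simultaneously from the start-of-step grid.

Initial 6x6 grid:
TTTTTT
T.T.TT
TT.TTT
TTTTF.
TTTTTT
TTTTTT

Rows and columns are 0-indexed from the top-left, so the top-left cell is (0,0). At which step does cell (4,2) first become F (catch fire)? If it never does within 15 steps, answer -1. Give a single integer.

Step 1: cell (4,2)='T' (+3 fires, +1 burnt)
Step 2: cell (4,2)='T' (+7 fires, +3 burnt)
Step 3: cell (4,2)='F' (+6 fires, +7 burnt)
  -> target ignites at step 3
Step 4: cell (4,2)='.' (+6 fires, +6 burnt)
Step 5: cell (4,2)='.' (+4 fires, +6 burnt)
Step 6: cell (4,2)='.' (+4 fires, +4 burnt)
Step 7: cell (4,2)='.' (+1 fires, +4 burnt)
Step 8: cell (4,2)='.' (+0 fires, +1 burnt)
  fire out at step 8

3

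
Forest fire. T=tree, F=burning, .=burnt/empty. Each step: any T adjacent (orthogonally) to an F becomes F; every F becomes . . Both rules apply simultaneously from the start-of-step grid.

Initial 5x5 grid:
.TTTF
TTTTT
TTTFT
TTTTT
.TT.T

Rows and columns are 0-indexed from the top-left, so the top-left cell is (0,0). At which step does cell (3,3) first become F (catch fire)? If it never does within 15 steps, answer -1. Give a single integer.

Step 1: cell (3,3)='F' (+6 fires, +2 burnt)
  -> target ignites at step 1
Step 2: cell (3,3)='.' (+5 fires, +6 burnt)
Step 3: cell (3,3)='.' (+6 fires, +5 burnt)
Step 4: cell (3,3)='.' (+3 fires, +6 burnt)
Step 5: cell (3,3)='.' (+0 fires, +3 burnt)
  fire out at step 5

1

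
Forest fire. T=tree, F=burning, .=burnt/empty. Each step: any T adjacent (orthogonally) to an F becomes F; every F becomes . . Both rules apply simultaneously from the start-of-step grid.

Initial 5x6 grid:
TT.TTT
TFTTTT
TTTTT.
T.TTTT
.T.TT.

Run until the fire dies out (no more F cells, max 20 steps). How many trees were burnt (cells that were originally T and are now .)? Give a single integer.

Answer: 22

Derivation:
Step 1: +4 fires, +1 burnt (F count now 4)
Step 2: +4 fires, +4 burnt (F count now 4)
Step 3: +5 fires, +4 burnt (F count now 5)
Step 4: +4 fires, +5 burnt (F count now 4)
Step 5: +3 fires, +4 burnt (F count now 3)
Step 6: +2 fires, +3 burnt (F count now 2)
Step 7: +0 fires, +2 burnt (F count now 0)
Fire out after step 7
Initially T: 23, now '.': 29
Total burnt (originally-T cells now '.'): 22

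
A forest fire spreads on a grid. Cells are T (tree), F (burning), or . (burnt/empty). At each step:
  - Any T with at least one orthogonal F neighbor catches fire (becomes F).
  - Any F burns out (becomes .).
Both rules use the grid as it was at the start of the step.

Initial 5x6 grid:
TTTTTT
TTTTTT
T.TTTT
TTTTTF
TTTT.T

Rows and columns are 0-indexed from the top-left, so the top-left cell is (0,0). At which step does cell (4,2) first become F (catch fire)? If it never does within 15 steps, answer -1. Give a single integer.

Step 1: cell (4,2)='T' (+3 fires, +1 burnt)
Step 2: cell (4,2)='T' (+3 fires, +3 burnt)
Step 3: cell (4,2)='T' (+5 fires, +3 burnt)
Step 4: cell (4,2)='F' (+5 fires, +5 burnt)
  -> target ignites at step 4
Step 5: cell (4,2)='.' (+4 fires, +5 burnt)
Step 6: cell (4,2)='.' (+4 fires, +4 burnt)
Step 7: cell (4,2)='.' (+2 fires, +4 burnt)
Step 8: cell (4,2)='.' (+1 fires, +2 burnt)
Step 9: cell (4,2)='.' (+0 fires, +1 burnt)
  fire out at step 9

4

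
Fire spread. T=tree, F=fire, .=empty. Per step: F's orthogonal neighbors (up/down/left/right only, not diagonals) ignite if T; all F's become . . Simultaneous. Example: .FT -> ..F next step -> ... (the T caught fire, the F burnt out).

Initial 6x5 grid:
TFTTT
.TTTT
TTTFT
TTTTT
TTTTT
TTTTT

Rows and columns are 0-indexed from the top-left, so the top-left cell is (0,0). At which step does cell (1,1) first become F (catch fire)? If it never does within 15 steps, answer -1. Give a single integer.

Step 1: cell (1,1)='F' (+7 fires, +2 burnt)
  -> target ignites at step 1
Step 2: cell (1,1)='.' (+7 fires, +7 burnt)
Step 3: cell (1,1)='.' (+6 fires, +7 burnt)
Step 4: cell (1,1)='.' (+4 fires, +6 burnt)
Step 5: cell (1,1)='.' (+2 fires, +4 burnt)
Step 6: cell (1,1)='.' (+1 fires, +2 burnt)
Step 7: cell (1,1)='.' (+0 fires, +1 burnt)
  fire out at step 7

1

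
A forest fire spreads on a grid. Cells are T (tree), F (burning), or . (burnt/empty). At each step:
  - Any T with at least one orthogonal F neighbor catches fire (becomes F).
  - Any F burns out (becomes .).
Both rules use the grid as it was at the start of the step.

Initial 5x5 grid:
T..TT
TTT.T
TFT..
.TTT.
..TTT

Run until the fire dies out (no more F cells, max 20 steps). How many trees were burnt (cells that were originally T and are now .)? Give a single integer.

Answer: 12

Derivation:
Step 1: +4 fires, +1 burnt (F count now 4)
Step 2: +3 fires, +4 burnt (F count now 3)
Step 3: +3 fires, +3 burnt (F count now 3)
Step 4: +1 fires, +3 burnt (F count now 1)
Step 5: +1 fires, +1 burnt (F count now 1)
Step 6: +0 fires, +1 burnt (F count now 0)
Fire out after step 6
Initially T: 15, now '.': 22
Total burnt (originally-T cells now '.'): 12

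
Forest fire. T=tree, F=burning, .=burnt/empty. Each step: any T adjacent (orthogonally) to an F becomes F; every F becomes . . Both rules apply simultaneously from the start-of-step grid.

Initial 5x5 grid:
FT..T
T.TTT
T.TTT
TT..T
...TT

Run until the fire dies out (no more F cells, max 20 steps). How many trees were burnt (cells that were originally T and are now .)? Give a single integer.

Answer: 5

Derivation:
Step 1: +2 fires, +1 burnt (F count now 2)
Step 2: +1 fires, +2 burnt (F count now 1)
Step 3: +1 fires, +1 burnt (F count now 1)
Step 4: +1 fires, +1 burnt (F count now 1)
Step 5: +0 fires, +1 burnt (F count now 0)
Fire out after step 5
Initially T: 15, now '.': 15
Total burnt (originally-T cells now '.'): 5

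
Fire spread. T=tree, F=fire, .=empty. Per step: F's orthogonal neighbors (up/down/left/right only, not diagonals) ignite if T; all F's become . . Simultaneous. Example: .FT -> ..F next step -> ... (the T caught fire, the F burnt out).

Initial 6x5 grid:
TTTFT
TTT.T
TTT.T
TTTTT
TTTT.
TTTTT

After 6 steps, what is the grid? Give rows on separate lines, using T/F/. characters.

Step 1: 2 trees catch fire, 1 burn out
  TTF.F
  TTT.T
  TTT.T
  TTTTT
  TTTT.
  TTTTT
Step 2: 3 trees catch fire, 2 burn out
  TF...
  TTF.F
  TTT.T
  TTTTT
  TTTT.
  TTTTT
Step 3: 4 trees catch fire, 3 burn out
  F....
  TF...
  TTF.F
  TTTTT
  TTTT.
  TTTTT
Step 4: 4 trees catch fire, 4 burn out
  .....
  F....
  TF...
  TTFTF
  TTTT.
  TTTTT
Step 5: 4 trees catch fire, 4 burn out
  .....
  .....
  F....
  TF.F.
  TTFT.
  TTTTT
Step 6: 4 trees catch fire, 4 burn out
  .....
  .....
  .....
  F....
  TF.F.
  TTFTT

.....
.....
.....
F....
TF.F.
TTFTT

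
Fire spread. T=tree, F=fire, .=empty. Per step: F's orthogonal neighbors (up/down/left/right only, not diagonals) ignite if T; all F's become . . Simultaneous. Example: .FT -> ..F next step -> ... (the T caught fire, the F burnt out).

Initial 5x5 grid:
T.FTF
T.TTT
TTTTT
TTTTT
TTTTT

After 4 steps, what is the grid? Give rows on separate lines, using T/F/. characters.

Step 1: 3 trees catch fire, 2 burn out
  T..F.
  T.FTF
  TTTTT
  TTTTT
  TTTTT
Step 2: 3 trees catch fire, 3 burn out
  T....
  T..F.
  TTFTF
  TTTTT
  TTTTT
Step 3: 4 trees catch fire, 3 burn out
  T....
  T....
  TF.F.
  TTFTF
  TTTTT
Step 4: 5 trees catch fire, 4 burn out
  T....
  T....
  F....
  TF.F.
  TTFTF

T....
T....
F....
TF.F.
TTFTF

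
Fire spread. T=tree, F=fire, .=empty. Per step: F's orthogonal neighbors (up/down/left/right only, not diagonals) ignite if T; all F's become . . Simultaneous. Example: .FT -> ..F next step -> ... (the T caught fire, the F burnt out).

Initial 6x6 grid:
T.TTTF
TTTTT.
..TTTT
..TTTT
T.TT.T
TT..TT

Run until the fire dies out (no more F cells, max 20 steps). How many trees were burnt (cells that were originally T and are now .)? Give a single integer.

Step 1: +1 fires, +1 burnt (F count now 1)
Step 2: +2 fires, +1 burnt (F count now 2)
Step 3: +3 fires, +2 burnt (F count now 3)
Step 4: +4 fires, +3 burnt (F count now 4)
Step 5: +4 fires, +4 burnt (F count now 4)
Step 6: +4 fires, +4 burnt (F count now 4)
Step 7: +3 fires, +4 burnt (F count now 3)
Step 8: +1 fires, +3 burnt (F count now 1)
Step 9: +0 fires, +1 burnt (F count now 0)
Fire out after step 9
Initially T: 25, now '.': 33
Total burnt (originally-T cells now '.'): 22

Answer: 22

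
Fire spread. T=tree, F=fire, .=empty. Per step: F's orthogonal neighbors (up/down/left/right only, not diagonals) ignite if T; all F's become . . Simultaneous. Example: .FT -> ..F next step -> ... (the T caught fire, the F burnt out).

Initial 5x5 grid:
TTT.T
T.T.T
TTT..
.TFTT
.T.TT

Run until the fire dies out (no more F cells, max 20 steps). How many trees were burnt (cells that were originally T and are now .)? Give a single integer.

Step 1: +3 fires, +1 burnt (F count now 3)
Step 2: +5 fires, +3 burnt (F count now 5)
Step 3: +3 fires, +5 burnt (F count now 3)
Step 4: +2 fires, +3 burnt (F count now 2)
Step 5: +1 fires, +2 burnt (F count now 1)
Step 6: +0 fires, +1 burnt (F count now 0)
Fire out after step 6
Initially T: 16, now '.': 23
Total burnt (originally-T cells now '.'): 14

Answer: 14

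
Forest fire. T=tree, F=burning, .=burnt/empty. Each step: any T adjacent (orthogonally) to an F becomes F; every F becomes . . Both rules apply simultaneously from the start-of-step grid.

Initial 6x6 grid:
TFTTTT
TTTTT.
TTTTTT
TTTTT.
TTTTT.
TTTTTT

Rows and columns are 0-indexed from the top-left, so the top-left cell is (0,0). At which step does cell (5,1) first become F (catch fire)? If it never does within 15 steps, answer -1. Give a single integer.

Step 1: cell (5,1)='T' (+3 fires, +1 burnt)
Step 2: cell (5,1)='T' (+4 fires, +3 burnt)
Step 3: cell (5,1)='T' (+5 fires, +4 burnt)
Step 4: cell (5,1)='T' (+6 fires, +5 burnt)
Step 5: cell (5,1)='F' (+5 fires, +6 burnt)
  -> target ignites at step 5
Step 6: cell (5,1)='.' (+5 fires, +5 burnt)
Step 7: cell (5,1)='.' (+2 fires, +5 burnt)
Step 8: cell (5,1)='.' (+1 fires, +2 burnt)
Step 9: cell (5,1)='.' (+1 fires, +1 burnt)
Step 10: cell (5,1)='.' (+0 fires, +1 burnt)
  fire out at step 10

5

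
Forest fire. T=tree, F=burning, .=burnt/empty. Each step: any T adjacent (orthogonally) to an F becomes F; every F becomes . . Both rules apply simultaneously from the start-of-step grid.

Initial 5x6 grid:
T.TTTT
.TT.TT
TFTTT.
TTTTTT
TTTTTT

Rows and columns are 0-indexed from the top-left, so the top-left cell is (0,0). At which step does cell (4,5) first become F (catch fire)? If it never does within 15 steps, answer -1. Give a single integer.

Step 1: cell (4,5)='T' (+4 fires, +1 burnt)
Step 2: cell (4,5)='T' (+5 fires, +4 burnt)
Step 3: cell (4,5)='T' (+5 fires, +5 burnt)
Step 4: cell (4,5)='T' (+4 fires, +5 burnt)
Step 5: cell (4,5)='T' (+4 fires, +4 burnt)
Step 6: cell (4,5)='F' (+2 fires, +4 burnt)
  -> target ignites at step 6
Step 7: cell (4,5)='.' (+0 fires, +2 burnt)
  fire out at step 7

6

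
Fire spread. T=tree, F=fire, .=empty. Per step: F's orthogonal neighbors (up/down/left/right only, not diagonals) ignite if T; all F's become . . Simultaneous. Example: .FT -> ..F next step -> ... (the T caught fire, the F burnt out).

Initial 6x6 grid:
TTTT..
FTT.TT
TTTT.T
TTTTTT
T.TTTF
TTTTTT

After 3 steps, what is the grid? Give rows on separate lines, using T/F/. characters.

Step 1: 6 trees catch fire, 2 burn out
  FTTT..
  .FT.TT
  FTTT.T
  TTTTTF
  T.TTF.
  TTTTTF
Step 2: 8 trees catch fire, 6 burn out
  .FTT..
  ..F.TT
  .FTT.F
  FTTTF.
  T.TF..
  TTTTF.
Step 3: 8 trees catch fire, 8 burn out
  ..FT..
  ....TF
  ..FT..
  .FTF..
  F.F...
  TTTF..

..FT..
....TF
..FT..
.FTF..
F.F...
TTTF..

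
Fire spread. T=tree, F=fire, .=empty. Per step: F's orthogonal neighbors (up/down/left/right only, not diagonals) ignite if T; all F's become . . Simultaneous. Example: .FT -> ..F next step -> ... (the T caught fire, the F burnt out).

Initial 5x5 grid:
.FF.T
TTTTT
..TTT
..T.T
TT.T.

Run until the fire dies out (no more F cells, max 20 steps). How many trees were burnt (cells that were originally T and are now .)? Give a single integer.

Step 1: +2 fires, +2 burnt (F count now 2)
Step 2: +3 fires, +2 burnt (F count now 3)
Step 3: +3 fires, +3 burnt (F count now 3)
Step 4: +2 fires, +3 burnt (F count now 2)
Step 5: +1 fires, +2 burnt (F count now 1)
Step 6: +0 fires, +1 burnt (F count now 0)
Fire out after step 6
Initially T: 14, now '.': 22
Total burnt (originally-T cells now '.'): 11

Answer: 11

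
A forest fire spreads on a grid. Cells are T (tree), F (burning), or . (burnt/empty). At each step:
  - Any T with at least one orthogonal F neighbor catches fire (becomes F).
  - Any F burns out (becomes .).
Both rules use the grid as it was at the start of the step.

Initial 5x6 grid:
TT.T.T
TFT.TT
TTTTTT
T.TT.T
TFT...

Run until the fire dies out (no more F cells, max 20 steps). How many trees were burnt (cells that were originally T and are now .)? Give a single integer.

Step 1: +6 fires, +2 burnt (F count now 6)
Step 2: +5 fires, +6 burnt (F count now 5)
Step 3: +2 fires, +5 burnt (F count now 2)
Step 4: +1 fires, +2 burnt (F count now 1)
Step 5: +2 fires, +1 burnt (F count now 2)
Step 6: +2 fires, +2 burnt (F count now 2)
Step 7: +1 fires, +2 burnt (F count now 1)
Step 8: +0 fires, +1 burnt (F count now 0)
Fire out after step 8
Initially T: 20, now '.': 29
Total burnt (originally-T cells now '.'): 19

Answer: 19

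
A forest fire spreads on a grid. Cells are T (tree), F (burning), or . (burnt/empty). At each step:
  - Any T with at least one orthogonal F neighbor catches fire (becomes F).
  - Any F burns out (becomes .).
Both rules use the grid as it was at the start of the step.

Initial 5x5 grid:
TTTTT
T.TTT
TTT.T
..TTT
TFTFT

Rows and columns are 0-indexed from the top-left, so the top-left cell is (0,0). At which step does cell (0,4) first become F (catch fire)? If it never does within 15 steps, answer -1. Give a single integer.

Step 1: cell (0,4)='T' (+4 fires, +2 burnt)
Step 2: cell (0,4)='T' (+2 fires, +4 burnt)
Step 3: cell (0,4)='T' (+2 fires, +2 burnt)
Step 4: cell (0,4)='T' (+3 fires, +2 burnt)
Step 5: cell (0,4)='F' (+4 fires, +3 burnt)
  -> target ignites at step 5
Step 6: cell (0,4)='.' (+3 fires, +4 burnt)
Step 7: cell (0,4)='.' (+1 fires, +3 burnt)
Step 8: cell (0,4)='.' (+0 fires, +1 burnt)
  fire out at step 8

5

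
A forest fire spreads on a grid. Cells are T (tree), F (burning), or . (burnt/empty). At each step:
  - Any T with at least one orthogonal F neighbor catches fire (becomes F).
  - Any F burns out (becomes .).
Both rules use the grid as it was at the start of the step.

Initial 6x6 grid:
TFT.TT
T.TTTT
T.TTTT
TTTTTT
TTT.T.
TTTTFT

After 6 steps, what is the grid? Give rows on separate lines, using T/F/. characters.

Step 1: 5 trees catch fire, 2 burn out
  F.F.TT
  T.TTTT
  T.TTTT
  TTTTTT
  TTT.F.
  TTTF.F
Step 2: 4 trees catch fire, 5 burn out
  ....TT
  F.FTTT
  T.TTTT
  TTTTFT
  TTT...
  TTF...
Step 3: 8 trees catch fire, 4 burn out
  ....TT
  ...FTT
  F.FTFT
  TTTF.F
  TTF...
  TF....
Step 4: 7 trees catch fire, 8 burn out
  ....TT
  ....FT
  ...F.F
  FTF...
  TF....
  F.....
Step 5: 4 trees catch fire, 7 burn out
  ....FT
  .....F
  ......
  .F....
  F.....
  ......
Step 6: 1 trees catch fire, 4 burn out
  .....F
  ......
  ......
  ......
  ......
  ......

.....F
......
......
......
......
......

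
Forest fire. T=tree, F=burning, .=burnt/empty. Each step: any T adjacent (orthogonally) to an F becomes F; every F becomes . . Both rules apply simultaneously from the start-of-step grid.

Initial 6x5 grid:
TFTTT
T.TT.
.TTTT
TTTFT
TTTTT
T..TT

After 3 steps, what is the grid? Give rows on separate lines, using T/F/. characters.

Step 1: 6 trees catch fire, 2 burn out
  F.FTT
  T.TT.
  .TTFT
  TTF.F
  TTTFT
  T..TT
Step 2: 10 trees catch fire, 6 burn out
  ...FT
  F.FF.
  .TF.F
  TF...
  TTF.F
  T..FT
Step 3: 5 trees catch fire, 10 burn out
  ....F
  .....
  .F...
  F....
  TF...
  T...F

....F
.....
.F...
F....
TF...
T...F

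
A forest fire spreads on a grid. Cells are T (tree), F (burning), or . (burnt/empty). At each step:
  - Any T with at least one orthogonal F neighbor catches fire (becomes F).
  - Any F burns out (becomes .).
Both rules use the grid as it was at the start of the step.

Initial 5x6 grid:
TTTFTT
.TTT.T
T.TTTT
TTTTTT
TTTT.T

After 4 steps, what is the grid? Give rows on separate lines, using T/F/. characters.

Step 1: 3 trees catch fire, 1 burn out
  TTF.FT
  .TTF.T
  T.TTTT
  TTTTTT
  TTTT.T
Step 2: 4 trees catch fire, 3 burn out
  TF...F
  .TF..T
  T.TFTT
  TTTTTT
  TTTT.T
Step 3: 6 trees catch fire, 4 burn out
  F.....
  .F...F
  T.F.FT
  TTTFTT
  TTTT.T
Step 4: 4 trees catch fire, 6 burn out
  ......
  ......
  T....F
  TTF.FT
  TTTF.T

......
......
T....F
TTF.FT
TTTF.T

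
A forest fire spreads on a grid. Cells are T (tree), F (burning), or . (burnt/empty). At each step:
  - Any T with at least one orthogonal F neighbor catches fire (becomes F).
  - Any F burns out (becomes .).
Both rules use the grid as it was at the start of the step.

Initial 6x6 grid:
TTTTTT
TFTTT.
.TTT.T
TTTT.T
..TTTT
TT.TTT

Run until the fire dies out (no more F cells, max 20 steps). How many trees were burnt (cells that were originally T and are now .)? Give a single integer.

Answer: 26

Derivation:
Step 1: +4 fires, +1 burnt (F count now 4)
Step 2: +5 fires, +4 burnt (F count now 5)
Step 3: +5 fires, +5 burnt (F count now 5)
Step 4: +3 fires, +5 burnt (F count now 3)
Step 5: +2 fires, +3 burnt (F count now 2)
Step 6: +2 fires, +2 burnt (F count now 2)
Step 7: +2 fires, +2 burnt (F count now 2)
Step 8: +2 fires, +2 burnt (F count now 2)
Step 9: +1 fires, +2 burnt (F count now 1)
Step 10: +0 fires, +1 burnt (F count now 0)
Fire out after step 10
Initially T: 28, now '.': 34
Total burnt (originally-T cells now '.'): 26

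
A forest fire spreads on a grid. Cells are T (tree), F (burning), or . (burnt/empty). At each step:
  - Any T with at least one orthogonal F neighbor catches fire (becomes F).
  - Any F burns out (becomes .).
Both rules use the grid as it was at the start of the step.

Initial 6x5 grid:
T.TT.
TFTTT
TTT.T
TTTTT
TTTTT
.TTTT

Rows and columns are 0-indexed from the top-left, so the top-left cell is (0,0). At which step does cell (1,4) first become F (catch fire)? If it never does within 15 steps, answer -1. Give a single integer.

Step 1: cell (1,4)='T' (+3 fires, +1 burnt)
Step 2: cell (1,4)='T' (+6 fires, +3 burnt)
Step 3: cell (1,4)='F' (+5 fires, +6 burnt)
  -> target ignites at step 3
Step 4: cell (1,4)='.' (+5 fires, +5 burnt)
Step 5: cell (1,4)='.' (+3 fires, +5 burnt)
Step 6: cell (1,4)='.' (+2 fires, +3 burnt)
Step 7: cell (1,4)='.' (+1 fires, +2 burnt)
Step 8: cell (1,4)='.' (+0 fires, +1 burnt)
  fire out at step 8

3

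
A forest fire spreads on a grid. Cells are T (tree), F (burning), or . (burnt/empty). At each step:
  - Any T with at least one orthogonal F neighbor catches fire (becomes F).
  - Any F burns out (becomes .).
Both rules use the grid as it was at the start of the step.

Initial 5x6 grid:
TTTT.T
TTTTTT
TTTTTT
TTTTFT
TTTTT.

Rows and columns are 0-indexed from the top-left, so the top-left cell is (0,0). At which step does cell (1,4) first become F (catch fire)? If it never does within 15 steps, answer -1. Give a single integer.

Step 1: cell (1,4)='T' (+4 fires, +1 burnt)
Step 2: cell (1,4)='F' (+5 fires, +4 burnt)
  -> target ignites at step 2
Step 3: cell (1,4)='.' (+5 fires, +5 burnt)
Step 4: cell (1,4)='.' (+6 fires, +5 burnt)
Step 5: cell (1,4)='.' (+4 fires, +6 burnt)
Step 6: cell (1,4)='.' (+2 fires, +4 burnt)
Step 7: cell (1,4)='.' (+1 fires, +2 burnt)
Step 8: cell (1,4)='.' (+0 fires, +1 burnt)
  fire out at step 8

2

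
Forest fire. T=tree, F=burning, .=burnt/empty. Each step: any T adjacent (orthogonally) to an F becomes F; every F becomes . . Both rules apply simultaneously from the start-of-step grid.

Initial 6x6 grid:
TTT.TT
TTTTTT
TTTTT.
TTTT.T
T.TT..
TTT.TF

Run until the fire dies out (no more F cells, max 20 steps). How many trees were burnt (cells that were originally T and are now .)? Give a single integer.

Step 1: +1 fires, +1 burnt (F count now 1)
Step 2: +0 fires, +1 burnt (F count now 0)
Fire out after step 2
Initially T: 28, now '.': 9
Total burnt (originally-T cells now '.'): 1

Answer: 1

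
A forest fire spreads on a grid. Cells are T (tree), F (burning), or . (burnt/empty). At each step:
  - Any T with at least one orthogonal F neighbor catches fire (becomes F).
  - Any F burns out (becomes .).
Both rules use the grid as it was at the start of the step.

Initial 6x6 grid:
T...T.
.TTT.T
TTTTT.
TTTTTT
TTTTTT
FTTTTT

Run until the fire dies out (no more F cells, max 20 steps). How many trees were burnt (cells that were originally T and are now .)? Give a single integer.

Answer: 25

Derivation:
Step 1: +2 fires, +1 burnt (F count now 2)
Step 2: +3 fires, +2 burnt (F count now 3)
Step 3: +4 fires, +3 burnt (F count now 4)
Step 4: +4 fires, +4 burnt (F count now 4)
Step 5: +5 fires, +4 burnt (F count now 5)
Step 6: +4 fires, +5 burnt (F count now 4)
Step 7: +3 fires, +4 burnt (F count now 3)
Step 8: +0 fires, +3 burnt (F count now 0)
Fire out after step 8
Initially T: 28, now '.': 33
Total burnt (originally-T cells now '.'): 25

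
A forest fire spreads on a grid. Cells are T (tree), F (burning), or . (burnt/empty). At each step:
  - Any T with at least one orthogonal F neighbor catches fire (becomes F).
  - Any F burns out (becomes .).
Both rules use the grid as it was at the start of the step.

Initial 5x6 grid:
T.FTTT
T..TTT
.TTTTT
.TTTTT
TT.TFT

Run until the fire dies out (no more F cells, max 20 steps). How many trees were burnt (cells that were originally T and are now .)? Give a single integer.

Answer: 20

Derivation:
Step 1: +4 fires, +2 burnt (F count now 4)
Step 2: +5 fires, +4 burnt (F count now 5)
Step 3: +5 fires, +5 burnt (F count now 5)
Step 4: +3 fires, +5 burnt (F count now 3)
Step 5: +2 fires, +3 burnt (F count now 2)
Step 6: +1 fires, +2 burnt (F count now 1)
Step 7: +0 fires, +1 burnt (F count now 0)
Fire out after step 7
Initially T: 22, now '.': 28
Total burnt (originally-T cells now '.'): 20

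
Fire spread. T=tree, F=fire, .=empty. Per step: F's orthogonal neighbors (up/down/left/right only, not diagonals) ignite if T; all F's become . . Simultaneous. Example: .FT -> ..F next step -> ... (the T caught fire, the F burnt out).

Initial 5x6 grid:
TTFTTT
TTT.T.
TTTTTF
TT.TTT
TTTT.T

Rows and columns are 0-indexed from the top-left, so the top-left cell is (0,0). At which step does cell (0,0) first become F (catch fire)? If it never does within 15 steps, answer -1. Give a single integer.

Step 1: cell (0,0)='T' (+5 fires, +2 burnt)
Step 2: cell (0,0)='F' (+8 fires, +5 burnt)
  -> target ignites at step 2
Step 3: cell (0,0)='.' (+4 fires, +8 burnt)
Step 4: cell (0,0)='.' (+3 fires, +4 burnt)
Step 5: cell (0,0)='.' (+3 fires, +3 burnt)
Step 6: cell (0,0)='.' (+1 fires, +3 burnt)
Step 7: cell (0,0)='.' (+0 fires, +1 burnt)
  fire out at step 7

2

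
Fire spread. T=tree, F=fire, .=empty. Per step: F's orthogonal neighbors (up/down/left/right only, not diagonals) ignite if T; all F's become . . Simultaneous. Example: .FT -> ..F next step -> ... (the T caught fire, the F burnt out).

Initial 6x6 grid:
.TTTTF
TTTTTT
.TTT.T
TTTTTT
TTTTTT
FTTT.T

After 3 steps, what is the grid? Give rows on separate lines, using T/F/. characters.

Step 1: 4 trees catch fire, 2 burn out
  .TTTF.
  TTTTTF
  .TTT.T
  TTTTTT
  FTTTTT
  .FTT.T
Step 2: 6 trees catch fire, 4 burn out
  .TTF..
  TTTTF.
  .TTT.F
  FTTTTT
  .FTTTT
  ..FT.T
Step 3: 6 trees catch fire, 6 burn out
  .TF...
  TTTF..
  .TTT..
  .FTTTF
  ..FTTT
  ...F.T

.TF...
TTTF..
.TTT..
.FTTTF
..FTTT
...F.T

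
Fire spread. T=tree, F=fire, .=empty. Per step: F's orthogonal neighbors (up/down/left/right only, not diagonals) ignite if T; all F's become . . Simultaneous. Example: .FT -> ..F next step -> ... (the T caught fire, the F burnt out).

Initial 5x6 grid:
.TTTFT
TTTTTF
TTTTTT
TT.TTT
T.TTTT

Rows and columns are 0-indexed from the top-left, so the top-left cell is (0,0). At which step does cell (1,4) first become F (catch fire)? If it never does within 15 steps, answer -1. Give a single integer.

Step 1: cell (1,4)='F' (+4 fires, +2 burnt)
  -> target ignites at step 1
Step 2: cell (1,4)='.' (+4 fires, +4 burnt)
Step 3: cell (1,4)='.' (+5 fires, +4 burnt)
Step 4: cell (1,4)='.' (+4 fires, +5 burnt)
Step 5: cell (1,4)='.' (+3 fires, +4 burnt)
Step 6: cell (1,4)='.' (+3 fires, +3 burnt)
Step 7: cell (1,4)='.' (+1 fires, +3 burnt)
Step 8: cell (1,4)='.' (+1 fires, +1 burnt)
Step 9: cell (1,4)='.' (+0 fires, +1 burnt)
  fire out at step 9

1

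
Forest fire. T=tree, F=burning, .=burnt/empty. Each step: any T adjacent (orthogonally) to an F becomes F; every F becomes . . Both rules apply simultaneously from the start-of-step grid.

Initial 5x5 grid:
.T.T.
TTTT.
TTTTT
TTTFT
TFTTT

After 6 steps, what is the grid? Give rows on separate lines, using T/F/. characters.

Step 1: 7 trees catch fire, 2 burn out
  .T.T.
  TTTT.
  TTTFT
  TFF.F
  F.FFT
Step 2: 6 trees catch fire, 7 burn out
  .T.T.
  TTTF.
  TFF.F
  F....
  ....F
Step 3: 4 trees catch fire, 6 burn out
  .T.F.
  TFF..
  F....
  .....
  .....
Step 4: 2 trees catch fire, 4 burn out
  .F...
  F....
  .....
  .....
  .....
Step 5: 0 trees catch fire, 2 burn out
  .....
  .....
  .....
  .....
  .....
Step 6: 0 trees catch fire, 0 burn out
  .....
  .....
  .....
  .....
  .....

.....
.....
.....
.....
.....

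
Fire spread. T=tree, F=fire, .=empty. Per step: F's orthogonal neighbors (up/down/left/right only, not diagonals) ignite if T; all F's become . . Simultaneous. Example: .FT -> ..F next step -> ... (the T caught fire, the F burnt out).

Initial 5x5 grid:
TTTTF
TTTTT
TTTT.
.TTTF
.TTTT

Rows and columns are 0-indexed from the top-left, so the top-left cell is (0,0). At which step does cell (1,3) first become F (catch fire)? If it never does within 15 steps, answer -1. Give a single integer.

Step 1: cell (1,3)='T' (+4 fires, +2 burnt)
Step 2: cell (1,3)='F' (+5 fires, +4 burnt)
  -> target ignites at step 2
Step 3: cell (1,3)='.' (+5 fires, +5 burnt)
Step 4: cell (1,3)='.' (+4 fires, +5 burnt)
Step 5: cell (1,3)='.' (+2 fires, +4 burnt)
Step 6: cell (1,3)='.' (+0 fires, +2 burnt)
  fire out at step 6

2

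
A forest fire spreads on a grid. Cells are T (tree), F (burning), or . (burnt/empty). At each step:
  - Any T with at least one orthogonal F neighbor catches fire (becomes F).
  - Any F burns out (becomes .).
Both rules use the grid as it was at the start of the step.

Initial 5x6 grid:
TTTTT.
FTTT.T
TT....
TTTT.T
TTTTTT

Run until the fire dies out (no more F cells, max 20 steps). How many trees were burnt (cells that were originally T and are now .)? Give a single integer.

Step 1: +3 fires, +1 burnt (F count now 3)
Step 2: +4 fires, +3 burnt (F count now 4)
Step 3: +4 fires, +4 burnt (F count now 4)
Step 4: +3 fires, +4 burnt (F count now 3)
Step 5: +3 fires, +3 burnt (F count now 3)
Step 6: +1 fires, +3 burnt (F count now 1)
Step 7: +1 fires, +1 burnt (F count now 1)
Step 8: +1 fires, +1 burnt (F count now 1)
Step 9: +1 fires, +1 burnt (F count now 1)
Step 10: +0 fires, +1 burnt (F count now 0)
Fire out after step 10
Initially T: 22, now '.': 29
Total burnt (originally-T cells now '.'): 21

Answer: 21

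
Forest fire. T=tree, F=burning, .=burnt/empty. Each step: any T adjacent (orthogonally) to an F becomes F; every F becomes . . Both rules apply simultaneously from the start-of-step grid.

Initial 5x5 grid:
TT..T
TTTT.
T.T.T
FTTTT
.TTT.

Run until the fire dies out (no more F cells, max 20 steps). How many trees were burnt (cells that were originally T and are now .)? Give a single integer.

Answer: 16

Derivation:
Step 1: +2 fires, +1 burnt (F count now 2)
Step 2: +3 fires, +2 burnt (F count now 3)
Step 3: +5 fires, +3 burnt (F count now 5)
Step 4: +4 fires, +5 burnt (F count now 4)
Step 5: +2 fires, +4 burnt (F count now 2)
Step 6: +0 fires, +2 burnt (F count now 0)
Fire out after step 6
Initially T: 17, now '.': 24
Total burnt (originally-T cells now '.'): 16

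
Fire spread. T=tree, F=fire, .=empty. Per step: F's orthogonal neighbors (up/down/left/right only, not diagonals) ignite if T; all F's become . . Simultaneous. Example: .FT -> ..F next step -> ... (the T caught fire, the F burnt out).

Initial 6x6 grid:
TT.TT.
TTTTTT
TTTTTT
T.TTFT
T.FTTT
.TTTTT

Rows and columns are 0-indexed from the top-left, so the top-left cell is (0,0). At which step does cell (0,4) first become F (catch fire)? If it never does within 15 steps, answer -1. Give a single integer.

Step 1: cell (0,4)='T' (+7 fires, +2 burnt)
Step 2: cell (0,4)='T' (+8 fires, +7 burnt)
Step 3: cell (0,4)='F' (+6 fires, +8 burnt)
  -> target ignites at step 3
Step 4: cell (0,4)='.' (+3 fires, +6 burnt)
Step 5: cell (0,4)='.' (+3 fires, +3 burnt)
Step 6: cell (0,4)='.' (+2 fires, +3 burnt)
Step 7: cell (0,4)='.' (+0 fires, +2 burnt)
  fire out at step 7

3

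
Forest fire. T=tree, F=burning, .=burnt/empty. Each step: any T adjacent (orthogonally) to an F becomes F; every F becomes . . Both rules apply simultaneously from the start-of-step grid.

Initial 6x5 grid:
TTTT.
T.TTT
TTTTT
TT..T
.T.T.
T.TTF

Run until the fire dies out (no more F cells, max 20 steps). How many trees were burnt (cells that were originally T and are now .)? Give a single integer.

Answer: 3

Derivation:
Step 1: +1 fires, +1 burnt (F count now 1)
Step 2: +2 fires, +1 burnt (F count now 2)
Step 3: +0 fires, +2 burnt (F count now 0)
Fire out after step 3
Initially T: 21, now '.': 12
Total burnt (originally-T cells now '.'): 3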